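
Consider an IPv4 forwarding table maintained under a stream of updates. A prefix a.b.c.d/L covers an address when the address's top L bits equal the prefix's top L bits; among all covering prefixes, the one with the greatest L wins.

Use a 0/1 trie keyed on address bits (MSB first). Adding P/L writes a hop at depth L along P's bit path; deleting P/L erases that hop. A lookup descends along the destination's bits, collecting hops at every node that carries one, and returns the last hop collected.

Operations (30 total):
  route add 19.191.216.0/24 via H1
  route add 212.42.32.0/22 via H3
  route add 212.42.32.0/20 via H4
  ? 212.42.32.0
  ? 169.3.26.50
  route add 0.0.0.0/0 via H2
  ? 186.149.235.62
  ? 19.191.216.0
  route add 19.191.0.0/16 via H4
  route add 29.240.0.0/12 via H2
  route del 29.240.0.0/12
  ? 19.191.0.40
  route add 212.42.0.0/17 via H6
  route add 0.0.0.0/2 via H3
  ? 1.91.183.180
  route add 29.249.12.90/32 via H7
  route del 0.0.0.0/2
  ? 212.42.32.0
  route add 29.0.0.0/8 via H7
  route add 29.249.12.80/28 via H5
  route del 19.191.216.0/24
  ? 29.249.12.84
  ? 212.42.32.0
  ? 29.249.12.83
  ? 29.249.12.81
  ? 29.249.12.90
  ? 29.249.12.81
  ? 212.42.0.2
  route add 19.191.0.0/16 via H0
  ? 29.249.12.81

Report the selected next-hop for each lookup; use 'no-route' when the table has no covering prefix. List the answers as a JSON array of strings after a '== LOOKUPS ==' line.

Trace:
  add 19.191.216.0/24 -> H1 at depth 24
  add 212.42.32.0/22 -> H3 at depth 22
  add 212.42.32.0/20 -> H4 at depth 20
  Q 212.42.32.0: descend 1101010000101010001000 ; hops seen [H4,H3] ; pick H3
  Q 169.3.26.50: descend 1 ; hops seen [∅] ; pick no-route
  add 0.0.0.0/0 -> H2 at depth 0
  Q 186.149.235.62: descend 1 ; hops seen [H2] ; pick H2
  Q 19.191.216.0: descend 000100111011111111011000 ; hops seen [H2,H1] ; pick H1
  add 19.191.0.0/16 -> H4 at depth 16
  add 29.240.0.0/12 -> H2 at depth 12
  del 29.240.0.0/12 (clear depth 12)
  Q 19.191.0.40: descend 0001001110111111 ; hops seen [H2,H4] ; pick H4
  add 212.42.0.0/17 -> H6 at depth 17
  add 0.0.0.0/2 -> H3 at depth 2
  Q 1.91.183.180: descend 000 ; hops seen [H2,H3] ; pick H3
  add 29.249.12.90/32 -> H7 at depth 32
  del 0.0.0.0/2 (clear depth 2)
  Q 212.42.32.0: descend 1101010000101010001000 ; hops seen [H2,H6,H4,H3] ; pick H3
  add 29.0.0.0/8 -> H7 at depth 8
  add 29.249.12.80/28 -> H5 at depth 28
  del 19.191.216.0/24 (clear depth 24)
  Q 29.249.12.84: descend 0001110111111001000011000101 ; hops seen [H2,H7,H5] ; pick H5
  Q 212.42.32.0: descend 1101010000101010001000 ; hops seen [H2,H6,H4,H3] ; pick H3
  Q 29.249.12.83: descend 0001110111111001000011000101 ; hops seen [H2,H7,H5] ; pick H5
  Q 29.249.12.81: descend 0001110111111001000011000101 ; hops seen [H2,H7,H5] ; pick H5
  Q 29.249.12.90: descend 00011101111110010000110001011010 ; hops seen [H2,H7,H5,H7] ; pick H7
  Q 29.249.12.81: descend 0001110111111001000011000101 ; hops seen [H2,H7,H5] ; pick H5
  Q 212.42.0.2: descend 110101000010101000 ; hops seen [H2,H6] ; pick H6
  add 19.191.0.0/16 -> H0 at depth 16
  Q 29.249.12.81: descend 0001110111111001000011000101 ; hops seen [H2,H7,H5] ; pick H5

== LOOKUPS ==
["H3","no-route","H2","H1","H4","H3","H3","H5","H3","H5","H5","H7","H5","H6","H5"]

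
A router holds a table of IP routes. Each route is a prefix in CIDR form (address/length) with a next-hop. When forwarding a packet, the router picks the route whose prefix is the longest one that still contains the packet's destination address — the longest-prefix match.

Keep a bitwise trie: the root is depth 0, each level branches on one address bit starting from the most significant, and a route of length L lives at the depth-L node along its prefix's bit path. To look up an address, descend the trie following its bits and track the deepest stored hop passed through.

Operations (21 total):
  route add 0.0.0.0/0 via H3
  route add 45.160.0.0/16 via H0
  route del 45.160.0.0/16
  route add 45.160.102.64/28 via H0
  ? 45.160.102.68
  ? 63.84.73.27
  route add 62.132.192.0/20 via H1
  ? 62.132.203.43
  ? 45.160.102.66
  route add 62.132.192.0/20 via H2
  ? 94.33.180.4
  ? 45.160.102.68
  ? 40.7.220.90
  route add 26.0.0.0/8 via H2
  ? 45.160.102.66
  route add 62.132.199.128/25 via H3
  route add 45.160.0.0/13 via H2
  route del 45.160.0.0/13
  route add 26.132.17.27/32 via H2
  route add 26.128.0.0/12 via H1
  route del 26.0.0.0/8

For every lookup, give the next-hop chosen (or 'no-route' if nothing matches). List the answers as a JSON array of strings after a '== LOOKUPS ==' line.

Process each operation:
  add 0.0.0.0/0 -> H3 at depth 0
  add 45.160.0.0/16 -> H0 at depth 16
  del 45.160.0.0/16 (clear depth 16)
  add 45.160.102.64/28 -> H0 at depth 28
  Q 45.160.102.68: descend 0010110110100000011001100100 ; hops seen [H3,H0] ; pick H0
  Q 63.84.73.27: descend 001 ; hops seen [H3] ; pick H3
  add 62.132.192.0/20 -> H1 at depth 20
  Q 62.132.203.43: descend 00111110100001001100 ; hops seen [H3,H1] ; pick H1
  Q 45.160.102.66: descend 0010110110100000011001100100 ; hops seen [H3,H0] ; pick H0
  add 62.132.192.0/20 -> H2 at depth 20
  Q 94.33.180.4: descend 0 ; hops seen [H3] ; pick H3
  Q 45.160.102.68: descend 0010110110100000011001100100 ; hops seen [H3,H0] ; pick H0
  Q 40.7.220.90: descend 00101 ; hops seen [H3] ; pick H3
  add 26.0.0.0/8 -> H2 at depth 8
  Q 45.160.102.66: descend 0010110110100000011001100100 ; hops seen [H3,H0] ; pick H0
  add 62.132.199.128/25 -> H3 at depth 25
  add 45.160.0.0/13 -> H2 at depth 13
  del 45.160.0.0/13 (clear depth 13)
  add 26.132.17.27/32 -> H2 at depth 32
  add 26.128.0.0/12 -> H1 at depth 12
  del 26.0.0.0/8 (clear depth 8)

== LOOKUPS ==
["H0","H3","H1","H0","H3","H0","H3","H0"]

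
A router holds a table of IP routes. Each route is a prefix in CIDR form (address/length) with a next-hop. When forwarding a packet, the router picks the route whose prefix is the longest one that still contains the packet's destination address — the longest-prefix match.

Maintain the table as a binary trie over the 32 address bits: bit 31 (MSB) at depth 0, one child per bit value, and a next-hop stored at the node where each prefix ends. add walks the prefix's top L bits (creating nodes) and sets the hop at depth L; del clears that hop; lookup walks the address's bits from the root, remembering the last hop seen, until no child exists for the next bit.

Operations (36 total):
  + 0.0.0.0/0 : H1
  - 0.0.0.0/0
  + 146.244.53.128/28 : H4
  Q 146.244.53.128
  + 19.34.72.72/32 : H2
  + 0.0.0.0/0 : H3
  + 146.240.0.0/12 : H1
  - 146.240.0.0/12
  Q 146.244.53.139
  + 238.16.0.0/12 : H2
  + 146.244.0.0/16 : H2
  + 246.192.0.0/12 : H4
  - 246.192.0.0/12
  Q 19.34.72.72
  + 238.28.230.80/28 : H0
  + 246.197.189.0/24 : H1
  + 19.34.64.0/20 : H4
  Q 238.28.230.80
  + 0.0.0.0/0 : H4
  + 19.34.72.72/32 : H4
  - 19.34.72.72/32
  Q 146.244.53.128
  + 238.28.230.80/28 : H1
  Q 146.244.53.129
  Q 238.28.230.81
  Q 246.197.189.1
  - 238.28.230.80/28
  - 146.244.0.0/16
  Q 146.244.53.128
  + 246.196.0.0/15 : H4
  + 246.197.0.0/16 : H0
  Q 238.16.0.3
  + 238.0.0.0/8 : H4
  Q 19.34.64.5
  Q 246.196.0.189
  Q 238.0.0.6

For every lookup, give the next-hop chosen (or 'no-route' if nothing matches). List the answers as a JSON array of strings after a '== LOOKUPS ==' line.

Trace:
  add 0.0.0.0/0 -> H1 at depth 0
  - 0.0.0.0/0 clear@0
  add 146.244.53.128/28 -> H4 at depth 28
  Q 146.244.53.128: descend 1001001011110100001101011000 ; hops seen [H4] ; pick H4
  add 19.34.72.72/32 -> H2 at depth 32
  add 0.0.0.0/0 -> H3 at depth 0
  add 146.240.0.0/12 -> H1 at depth 12
  - 146.240.0.0/12 clear@12
  Q 146.244.53.139: descend 1001001011110100001101011000 ; hops seen [H3,H4] ; pick H4
  add 238.16.0.0/12 -> H2 at depth 12
  add 146.244.0.0/16 -> H2 at depth 16
  add 246.192.0.0/12 -> H4 at depth 12
  - 246.192.0.0/12 clear@12
  Q 19.34.72.72: descend 00010011001000100100100001001000 ; hops seen [H3,H2] ; pick H2
  add 238.28.230.80/28 -> H0 at depth 28
  add 246.197.189.0/24 -> H1 at depth 24
  add 19.34.64.0/20 -> H4 at depth 20
  Q 238.28.230.80: descend 1110111000011100111001100101 ; hops seen [H3,H2,H0] ; pick H0
  add 0.0.0.0/0 -> H4 at depth 0
  add 19.34.72.72/32 -> H4 at depth 32
  - 19.34.72.72/32 clear@32
  Q 146.244.53.128: descend 1001001011110100001101011000 ; hops seen [H4,H2,H4] ; pick H4
  add 238.28.230.80/28 -> H1 at depth 28
  Q 146.244.53.129: descend 1001001011110100001101011000 ; hops seen [H4,H2,H4] ; pick H4
  Q 238.28.230.81: descend 1110111000011100111001100101 ; hops seen [H4,H2,H1] ; pick H1
  Q 246.197.189.1: descend 111101101100010110111101 ; hops seen [H4,H1] ; pick H1
  - 238.28.230.80/28 clear@28
  - 146.244.0.0/16 clear@16
  Q 146.244.53.128: descend 1001001011110100001101011000 ; hops seen [H4,H4] ; pick H4
  add 246.196.0.0/15 -> H4 at depth 15
  add 246.197.0.0/16 -> H0 at depth 16
  Q 238.16.0.3: descend 111011100001 ; hops seen [H4,H2] ; pick H2
  add 238.0.0.0/8 -> H4 at depth 8
  Q 19.34.64.5: descend 00010011001000100100 ; hops seen [H4,H4] ; pick H4
  Q 246.196.0.189: descend 111101101100010 ; hops seen [H4,H4] ; pick H4
  Q 238.0.0.6: descend 11101110000 ; hops seen [H4,H4] ; pick H4

== LOOKUPS ==
["H4","H4","H2","H0","H4","H4","H1","H1","H4","H2","H4","H4","H4"]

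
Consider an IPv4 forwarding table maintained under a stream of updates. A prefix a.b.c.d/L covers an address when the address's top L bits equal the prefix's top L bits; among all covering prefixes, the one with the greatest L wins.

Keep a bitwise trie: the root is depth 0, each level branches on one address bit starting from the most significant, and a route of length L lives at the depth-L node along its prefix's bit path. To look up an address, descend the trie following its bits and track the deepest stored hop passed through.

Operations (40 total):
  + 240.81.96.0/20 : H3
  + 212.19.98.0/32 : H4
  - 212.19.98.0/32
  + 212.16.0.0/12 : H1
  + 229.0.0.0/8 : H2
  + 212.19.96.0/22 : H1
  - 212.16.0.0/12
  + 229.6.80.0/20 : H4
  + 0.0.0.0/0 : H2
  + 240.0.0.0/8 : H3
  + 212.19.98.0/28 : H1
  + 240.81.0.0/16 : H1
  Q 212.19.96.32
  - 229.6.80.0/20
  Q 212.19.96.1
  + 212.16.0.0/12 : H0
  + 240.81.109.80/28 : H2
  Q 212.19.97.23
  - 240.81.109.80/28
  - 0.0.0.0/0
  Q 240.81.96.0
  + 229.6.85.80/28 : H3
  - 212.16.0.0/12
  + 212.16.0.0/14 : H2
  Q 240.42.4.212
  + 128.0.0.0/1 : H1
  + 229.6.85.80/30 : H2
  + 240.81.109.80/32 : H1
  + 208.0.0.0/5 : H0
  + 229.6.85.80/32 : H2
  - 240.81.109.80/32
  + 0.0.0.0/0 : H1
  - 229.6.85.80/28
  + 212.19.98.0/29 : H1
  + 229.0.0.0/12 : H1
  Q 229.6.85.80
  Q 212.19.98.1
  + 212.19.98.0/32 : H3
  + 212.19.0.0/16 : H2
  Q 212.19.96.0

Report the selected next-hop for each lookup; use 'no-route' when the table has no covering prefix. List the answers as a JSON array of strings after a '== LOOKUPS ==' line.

Apply in order:
  + 240.81.96.0/20 (H3) depth=20
  + 212.19.98.0/32 (H4) depth=32
  - 212.19.98.0/32 clear@32
  + 212.16.0.0/12 (H1) depth=12
  + 229.0.0.0/8 (H2) depth=8
  + 212.19.96.0/22 (H1) depth=22
  - 212.16.0.0/12 clear@12
  + 229.6.80.0/20 (H4) depth=20
  + 0.0.0.0/0 (H2) depth=0
  + 240.0.0.0/8 (H3) depth=8
  + 212.19.98.0/28 (H1) depth=28
  + 240.81.0.0/16 (H1) depth=16
  lookup 212.19.96.32: bits 1101010000010011011000 walk d0:H2→d1:-→d2:-→d3:-→d4:-→d5:-→d6:-→d7:-→d8:-→d9:-→d10:-→d11:-→d12:-→d13:-→d14:-→d15:-→d16:-→d17:-→d18:-→d19:-→d20:-→d21:-→d22:H1 -> H1
  - 229.6.80.0/20 clear@20
  lookup 212.19.96.1: bits 1101010000010011011000 walk d0:H2→d1:-→d2:-→d3:-→d4:-→d5:-→d6:-→d7:-→d8:-→d9:-→d10:-→d11:-→d12:-→d13:-→d14:-→d15:-→d16:-→d17:-→d18:-→d19:-→d20:-→d21:-→d22:H1 -> H1
  + 212.16.0.0/12 (H0) depth=12
  + 240.81.109.80/28 (H2) depth=28
  lookup 212.19.97.23: bits 1101010000010011011000 walk d0:H2→d1:-→d2:-→d3:-→d4:-→d5:-→d6:-→d7:-→d8:-→d9:-→d10:-→d11:-→d12:H0→d13:-→d14:-→d15:-→d16:-→d17:-→d18:-→d19:-→d20:-→d21:-→d22:H1 -> H1
  - 240.81.109.80/28 clear@28
  - 0.0.0.0/0 clear@0
  lookup 240.81.96.0: bits 11110000010100010110 walk d0:-→d1:-→d2:-→d3:-→d4:-→d5:-→d6:-→d7:-→d8:H3→d9:-→d10:-→d11:-→d12:-→d13:-→d14:-→d15:-→d16:H1→d17:-→d18:-→d19:-→d20:H3 -> H3
  + 229.6.85.80/28 (H3) depth=28
  - 212.16.0.0/12 clear@12
  + 212.16.0.0/14 (H2) depth=14
  lookup 240.42.4.212: bits 111100000 walk d0:-→d1:-→d2:-→d3:-→d4:-→d5:-→d6:-→d7:-→d8:H3→d9:- -> H3
  + 128.0.0.0/1 (H1) depth=1
  + 229.6.85.80/30 (H2) depth=30
  + 240.81.109.80/32 (H1) depth=32
  + 208.0.0.0/5 (H0) depth=5
  + 229.6.85.80/32 (H2) depth=32
  - 240.81.109.80/32 clear@32
  + 0.0.0.0/0 (H1) depth=0
  - 229.6.85.80/28 clear@28
  + 212.19.98.0/29 (H1) depth=29
  + 229.0.0.0/12 (H1) depth=12
  lookup 229.6.85.80: bits 11100101000001100101010101010000 walk d0:H1→d1:H1→d2:-→d3:-→d4:-→d5:-→d6:-→d7:-→d8:H2→d9:-→d10:-→d11:-→d12:H1→d13:-→d14:-→d15:-→d16:-→d17:-→d18:-→d19:-→d20:-→d21:-→d22:-→d23:-→d24:-→d25:-→d26:-→d27:-→d28:-→d29:-→d30:H2→d31:-→d32:H2 -> H2
  lookup 212.19.98.1: bits 1101010000010011011000100000000 walk d0:H1→d1:H1→d2:-→d3:-→d4:-→d5:H0→d6:-→d7:-→d8:-→d9:-→d10:-→d11:-→d12:-→d13:-→d14:H2→d15:-→d16:-→d17:-→d18:-→d19:-→d20:-→d21:-→d22:H1→d23:-→d24:-→d25:-→d26:-→d27:-→d28:H1→d29:H1→d30:-→d31:- -> H1
  + 212.19.98.0/32 (H3) depth=32
  + 212.19.0.0/16 (H2) depth=16
  lookup 212.19.96.0: bits 1101010000010011011000 walk d0:H1→d1:H1→d2:-→d3:-→d4:-→d5:H0→d6:-→d7:-→d8:-→d9:-→d10:-→d11:-→d12:-→d13:-→d14:H2→d15:-→d16:H2→d17:-→d18:-→d19:-→d20:-→d21:-→d22:H1 -> H1

== LOOKUPS ==
["H1","H1","H1","H3","H3","H2","H1","H1"]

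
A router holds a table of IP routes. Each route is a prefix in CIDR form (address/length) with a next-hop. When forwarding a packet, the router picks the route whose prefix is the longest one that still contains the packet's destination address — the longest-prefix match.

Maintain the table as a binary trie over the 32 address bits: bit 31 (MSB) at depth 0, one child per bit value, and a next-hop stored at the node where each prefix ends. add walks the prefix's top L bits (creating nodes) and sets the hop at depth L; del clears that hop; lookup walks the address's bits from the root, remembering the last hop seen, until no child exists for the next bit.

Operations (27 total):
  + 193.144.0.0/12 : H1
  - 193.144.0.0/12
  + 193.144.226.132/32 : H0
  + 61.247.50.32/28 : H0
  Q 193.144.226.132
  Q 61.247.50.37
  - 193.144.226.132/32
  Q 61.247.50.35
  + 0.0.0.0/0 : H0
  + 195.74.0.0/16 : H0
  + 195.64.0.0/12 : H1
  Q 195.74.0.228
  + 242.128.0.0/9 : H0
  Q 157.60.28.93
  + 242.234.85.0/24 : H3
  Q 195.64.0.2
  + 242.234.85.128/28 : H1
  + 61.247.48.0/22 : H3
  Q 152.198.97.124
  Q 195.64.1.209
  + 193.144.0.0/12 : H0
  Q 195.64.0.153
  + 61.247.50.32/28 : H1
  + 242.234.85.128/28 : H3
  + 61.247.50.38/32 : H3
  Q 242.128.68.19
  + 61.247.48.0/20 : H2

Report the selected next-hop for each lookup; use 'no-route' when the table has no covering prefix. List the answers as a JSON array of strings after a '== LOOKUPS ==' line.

Trace:
  + 193.144.0.0/12 (H1) depth=12
  del 193.144.0.0/12 (clear depth 12)
  + 193.144.226.132/32 (H0) depth=32
  + 61.247.50.32/28 (H0) depth=28
  Q 193.144.226.132: descend 11000001100100001110001010000100 ; hops seen [H0] ; pick H0
  Q 61.247.50.37: descend 0011110111110111001100100010 ; hops seen [H0] ; pick H0
  del 193.144.226.132/32 (clear depth 32)
  Q 61.247.50.35: descend 0011110111110111001100100010 ; hops seen [H0] ; pick H0
  + 0.0.0.0/0 (H0) depth=0
  + 195.74.0.0/16 (H0) depth=16
  + 195.64.0.0/12 (H1) depth=12
  Q 195.74.0.228: descend 1100001101001010 ; hops seen [H0,H1,H0] ; pick H0
  + 242.128.0.0/9 (H0) depth=9
  Q 157.60.28.93: descend 1 ; hops seen [H0] ; pick H0
  + 242.234.85.0/24 (H3) depth=24
  Q 195.64.0.2: descend 110000110100 ; hops seen [H0,H1] ; pick H1
  + 242.234.85.128/28 (H1) depth=28
  + 61.247.48.0/22 (H3) depth=22
  Q 152.198.97.124: descend 1 ; hops seen [H0] ; pick H0
  Q 195.64.1.209: descend 110000110100 ; hops seen [H0,H1] ; pick H1
  + 193.144.0.0/12 (H0) depth=12
  Q 195.64.0.153: descend 110000110100 ; hops seen [H0,H1] ; pick H1
  + 61.247.50.32/28 (H1) depth=28
  + 242.234.85.128/28 (H3) depth=28
  + 61.247.50.38/32 (H3) depth=32
  Q 242.128.68.19: descend 111100101 ; hops seen [H0,H0] ; pick H0
  + 61.247.48.0/20 (H2) depth=20

== LOOKUPS ==
["H0","H0","H0","H0","H0","H1","H0","H1","H1","H0"]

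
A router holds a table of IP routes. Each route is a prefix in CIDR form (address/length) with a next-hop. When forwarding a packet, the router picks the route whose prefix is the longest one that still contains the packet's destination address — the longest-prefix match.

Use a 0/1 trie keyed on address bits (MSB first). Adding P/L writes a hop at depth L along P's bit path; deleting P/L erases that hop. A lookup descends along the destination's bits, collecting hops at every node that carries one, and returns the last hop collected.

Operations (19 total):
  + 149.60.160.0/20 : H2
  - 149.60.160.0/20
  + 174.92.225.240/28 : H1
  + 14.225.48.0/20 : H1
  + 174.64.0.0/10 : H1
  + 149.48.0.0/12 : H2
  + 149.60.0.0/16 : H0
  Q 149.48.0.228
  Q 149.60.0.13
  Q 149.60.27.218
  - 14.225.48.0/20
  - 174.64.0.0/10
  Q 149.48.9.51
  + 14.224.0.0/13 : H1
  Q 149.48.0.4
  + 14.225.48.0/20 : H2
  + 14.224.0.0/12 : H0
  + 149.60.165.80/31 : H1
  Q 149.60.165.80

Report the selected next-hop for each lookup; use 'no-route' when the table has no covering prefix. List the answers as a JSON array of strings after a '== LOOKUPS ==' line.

Process each operation:
  + 149.60.160.0/20 (H2) depth=20
  del 149.60.160.0/20 (clear depth 20)
  + 174.92.225.240/28 (H1) depth=28
  + 14.225.48.0/20 (H1) depth=20
  + 174.64.0.0/10 (H1) depth=10
  + 149.48.0.0/12 (H2) depth=12
  + 149.60.0.0/16 (H0) depth=16
  Q 149.48.0.228: descend 100101010011 ; hops seen [H2] ; pick H2
  Q 149.60.0.13: descend 1001010100111100 ; hops seen [H2,H0] ; pick H0
  Q 149.60.27.218: descend 1001010100111100 ; hops seen [H2,H0] ; pick H0
  del 14.225.48.0/20 (clear depth 20)
  del 174.64.0.0/10 (clear depth 10)
  Q 149.48.9.51: descend 100101010011 ; hops seen [H2] ; pick H2
  + 14.224.0.0/13 (H1) depth=13
  Q 149.48.0.4: descend 100101010011 ; hops seen [H2] ; pick H2
  + 14.225.48.0/20 (H2) depth=20
  + 14.224.0.0/12 (H0) depth=12
  + 149.60.165.80/31 (H1) depth=31
  Q 149.60.165.80: descend 1001010100111100101001010101000 ; hops seen [H2,H0,H1] ; pick H1

== LOOKUPS ==
["H2","H0","H0","H2","H2","H1"]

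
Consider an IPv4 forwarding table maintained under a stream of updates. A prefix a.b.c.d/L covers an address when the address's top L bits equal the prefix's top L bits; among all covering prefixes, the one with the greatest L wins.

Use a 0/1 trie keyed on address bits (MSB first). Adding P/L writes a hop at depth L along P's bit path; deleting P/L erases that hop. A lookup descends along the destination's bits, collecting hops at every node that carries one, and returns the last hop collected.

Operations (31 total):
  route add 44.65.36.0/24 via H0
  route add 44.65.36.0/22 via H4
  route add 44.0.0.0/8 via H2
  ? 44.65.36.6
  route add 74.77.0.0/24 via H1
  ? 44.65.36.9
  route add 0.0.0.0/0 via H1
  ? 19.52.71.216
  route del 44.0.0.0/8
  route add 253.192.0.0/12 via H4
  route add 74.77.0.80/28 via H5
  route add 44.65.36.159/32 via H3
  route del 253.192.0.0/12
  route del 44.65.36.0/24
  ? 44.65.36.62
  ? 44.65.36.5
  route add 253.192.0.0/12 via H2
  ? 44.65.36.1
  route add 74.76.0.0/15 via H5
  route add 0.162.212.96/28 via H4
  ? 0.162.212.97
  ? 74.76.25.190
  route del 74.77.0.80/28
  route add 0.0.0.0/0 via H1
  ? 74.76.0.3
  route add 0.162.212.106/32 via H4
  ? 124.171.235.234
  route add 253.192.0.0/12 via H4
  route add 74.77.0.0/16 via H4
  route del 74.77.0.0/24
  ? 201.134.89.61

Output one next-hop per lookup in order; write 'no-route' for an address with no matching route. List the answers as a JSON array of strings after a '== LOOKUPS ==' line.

Apply in order:
  + 44.65.36.0/24 (H0) depth=24
  + 44.65.36.0/22 (H4) depth=22
  + 44.0.0.0/8 (H2) depth=8
  Q 44.65.36.6: descend 001011000100000100100100 ; hops seen [H2,H4,H0] ; pick H0
  + 74.77.0.0/24 (H1) depth=24
  Q 44.65.36.9: descend 001011000100000100100100 ; hops seen [H2,H4,H0] ; pick H0
  + 0.0.0.0/0 (H1) depth=0
  Q 19.52.71.216: descend 00 ; hops seen [H1] ; pick H1
  - 44.0.0.0/8 clear@8
  + 253.192.0.0/12 (H4) depth=12
  + 74.77.0.80/28 (H5) depth=28
  + 44.65.36.159/32 (H3) depth=32
  - 253.192.0.0/12 clear@12
  - 44.65.36.0/24 clear@24
  Q 44.65.36.62: descend 001011000100000100100100 ; hops seen [H1,H4] ; pick H4
  Q 44.65.36.5: descend 001011000100000100100100 ; hops seen [H1,H4] ; pick H4
  + 253.192.0.0/12 (H2) depth=12
  Q 44.65.36.1: descend 001011000100000100100100 ; hops seen [H1,H4] ; pick H4
  + 74.76.0.0/15 (H5) depth=15
  + 0.162.212.96/28 (H4) depth=28
  Q 0.162.212.97: descend 0000000010100010110101000110 ; hops seen [H1,H4] ; pick H4
  Q 74.76.25.190: descend 010010100100110 ; hops seen [H1,H5] ; pick H5
  - 74.77.0.80/28 clear@28
  + 0.0.0.0/0 (H1) depth=0
  Q 74.76.0.3: descend 010010100100110 ; hops seen [H1,H5] ; pick H5
  + 0.162.212.106/32 (H4) depth=32
  Q 124.171.235.234: descend 01 ; hops seen [H1] ; pick H1
  + 253.192.0.0/12 (H4) depth=12
  + 74.77.0.0/16 (H4) depth=16
  - 74.77.0.0/24 clear@24
  Q 201.134.89.61: descend 11 ; hops seen [H1] ; pick H1

== LOOKUPS ==
["H0","H0","H1","H4","H4","H4","H4","H5","H5","H1","H1"]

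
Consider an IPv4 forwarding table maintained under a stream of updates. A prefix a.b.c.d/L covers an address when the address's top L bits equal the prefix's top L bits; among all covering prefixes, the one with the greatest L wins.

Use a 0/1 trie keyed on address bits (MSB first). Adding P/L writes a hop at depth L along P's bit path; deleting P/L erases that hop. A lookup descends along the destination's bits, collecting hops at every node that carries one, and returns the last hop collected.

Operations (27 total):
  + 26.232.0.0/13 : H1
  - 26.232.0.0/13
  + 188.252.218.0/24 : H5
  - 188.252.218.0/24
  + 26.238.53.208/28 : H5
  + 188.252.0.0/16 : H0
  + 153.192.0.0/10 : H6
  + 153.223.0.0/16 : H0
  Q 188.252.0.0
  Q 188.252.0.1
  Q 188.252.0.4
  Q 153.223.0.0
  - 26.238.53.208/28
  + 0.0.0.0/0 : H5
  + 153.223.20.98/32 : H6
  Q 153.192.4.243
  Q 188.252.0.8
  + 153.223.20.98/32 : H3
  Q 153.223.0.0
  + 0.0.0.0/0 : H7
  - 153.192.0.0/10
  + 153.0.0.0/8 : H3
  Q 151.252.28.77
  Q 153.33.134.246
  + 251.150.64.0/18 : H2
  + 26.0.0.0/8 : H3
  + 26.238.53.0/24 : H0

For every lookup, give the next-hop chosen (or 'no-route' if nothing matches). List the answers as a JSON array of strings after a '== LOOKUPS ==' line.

Apply in order:
  add 26.232.0.0/13 -> H1 at depth 13
  - 26.232.0.0/13 clear@13
  add 188.252.218.0/24 -> H5 at depth 24
  - 188.252.218.0/24 clear@24
  add 26.238.53.208/28 -> H5 at depth 28
  add 188.252.0.0/16 -> H0 at depth 16
  add 153.192.0.0/10 -> H6 at depth 10
  add 153.223.0.0/16 -> H0 at depth 16
  lookup 188.252.0.0: bits 1011110011111100 walk d0:-→d1:-→d2:-→d3:-→d4:-→d5:-→d6:-→d7:-→d8:-→d9:-→d10:-→d11:-→d12:-→d13:-→d14:-→d15:-→d16:H0 -> H0
  lookup 188.252.0.1: bits 1011110011111100 walk d0:-→d1:-→d2:-→d3:-→d4:-→d5:-→d6:-→d7:-→d8:-→d9:-→d10:-→d11:-→d12:-→d13:-→d14:-→d15:-→d16:H0 -> H0
  lookup 188.252.0.4: bits 1011110011111100 walk d0:-→d1:-→d2:-→d3:-→d4:-→d5:-→d6:-→d7:-→d8:-→d9:-→d10:-→d11:-→d12:-→d13:-→d14:-→d15:-→d16:H0 -> H0
  lookup 153.223.0.0: bits 1001100111011111 walk d0:-→d1:-→d2:-→d3:-→d4:-→d5:-→d6:-→d7:-→d8:-→d9:-→d10:H6→d11:-→d12:-→d13:-→d14:-→d15:-→d16:H0 -> H0
  - 26.238.53.208/28 clear@28
  add 0.0.0.0/0 -> H5 at depth 0
  add 153.223.20.98/32 -> H6 at depth 32
  lookup 153.192.4.243: bits 10011001110 walk d0:H5→d1:-→d2:-→d3:-→d4:-→d5:-→d6:-→d7:-→d8:-→d9:-→d10:H6→d11:- -> H6
  lookup 188.252.0.8: bits 1011110011111100 walk d0:H5→d1:-→d2:-→d3:-→d4:-→d5:-→d6:-→d7:-→d8:-→d9:-→d10:-→d11:-→d12:-→d13:-→d14:-→d15:-→d16:H0 -> H0
  add 153.223.20.98/32 -> H3 at depth 32
  lookup 153.223.0.0: bits 1001100111011111000 walk d0:H5→d1:-→d2:-→d3:-→d4:-→d5:-→d6:-→d7:-→d8:-→d9:-→d10:H6→d11:-→d12:-→d13:-→d14:-→d15:-→d16:H0→d17:-→d18:-→d19:- -> H0
  add 0.0.0.0/0 -> H7 at depth 0
  - 153.192.0.0/10 clear@10
  add 153.0.0.0/8 -> H3 at depth 8
  lookup 151.252.28.77: bits 1001 walk d0:H7→d1:-→d2:-→d3:-→d4:- -> H7
  lookup 153.33.134.246: bits 10011001 walk d0:H7→d1:-→d2:-→d3:-→d4:-→d5:-→d6:-→d7:-→d8:H3 -> H3
  add 251.150.64.0/18 -> H2 at depth 18
  add 26.0.0.0/8 -> H3 at depth 8
  add 26.238.53.0/24 -> H0 at depth 24

== LOOKUPS ==
["H0","H0","H0","H0","H6","H0","H0","H7","H3"]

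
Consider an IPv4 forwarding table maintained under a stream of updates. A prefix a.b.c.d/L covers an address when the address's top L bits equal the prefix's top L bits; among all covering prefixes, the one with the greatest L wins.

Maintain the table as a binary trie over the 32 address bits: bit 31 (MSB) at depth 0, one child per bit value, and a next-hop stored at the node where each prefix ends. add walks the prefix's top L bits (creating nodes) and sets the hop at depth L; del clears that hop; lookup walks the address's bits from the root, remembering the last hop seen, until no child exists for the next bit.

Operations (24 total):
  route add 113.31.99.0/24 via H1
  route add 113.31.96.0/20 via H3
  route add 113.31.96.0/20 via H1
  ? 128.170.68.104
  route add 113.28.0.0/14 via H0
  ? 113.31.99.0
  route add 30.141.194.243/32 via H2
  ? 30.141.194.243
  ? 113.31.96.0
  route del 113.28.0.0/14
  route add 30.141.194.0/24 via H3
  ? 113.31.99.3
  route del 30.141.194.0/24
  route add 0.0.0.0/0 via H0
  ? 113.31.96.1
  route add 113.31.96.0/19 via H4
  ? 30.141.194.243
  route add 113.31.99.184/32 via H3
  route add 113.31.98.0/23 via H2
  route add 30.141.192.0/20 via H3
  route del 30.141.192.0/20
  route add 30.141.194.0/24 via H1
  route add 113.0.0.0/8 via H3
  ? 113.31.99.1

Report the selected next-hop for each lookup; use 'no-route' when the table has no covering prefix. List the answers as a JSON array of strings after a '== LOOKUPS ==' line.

Process each operation:
  add 113.31.99.0/24 -> H1 at depth 24
  add 113.31.96.0/20 -> H3 at depth 20
  add 113.31.96.0/20 -> H1 at depth 20
  ? 128.170.68.104  path d0:-  best=no-route
  add 113.28.0.0/14 -> H0 at depth 14
  ? 113.31.99.0  path d0:-→d1:-→d2:-→d3:-→d4:-→d5:-→d6:-→d7:-→d8:-→d9:-→d10:-→d11:-→d12:-→d13:-→d14:H0→d15:-→d16:-→d17:-→d18:-→d19:-→d20:H1→d21:-→d22:-→d23:-→d24:H1  best=H1
  add 30.141.194.243/32 -> H2 at depth 32
  ? 30.141.194.243  path d0:-→d1:-→d2:-→d3:-→d4:-→d5:-→d6:-→d7:-→d8:-→d9:-→d10:-→d11:-→d12:-→d13:-→d14:-→d15:-→d16:-→d17:-→d18:-→d19:-→d20:-→d21:-→d22:-→d23:-→d24:-→d25:-→d26:-→d27:-→d28:-→d29:-→d30:-→d31:-→d32:H2  best=H2
  ? 113.31.96.0  path d0:-→d1:-→d2:-→d3:-→d4:-→d5:-→d6:-→d7:-→d8:-→d9:-→d10:-→d11:-→d12:-→d13:-→d14:H0→d15:-→d16:-→d17:-→d18:-→d19:-→d20:H1→d21:-→d22:-  best=H1
  - 113.28.0.0/14 clear@14
  add 30.141.194.0/24 -> H3 at depth 24
  ? 113.31.99.3  path d0:-→d1:-→d2:-→d3:-→d4:-→d5:-→d6:-→d7:-→d8:-→d9:-→d10:-→d11:-→d12:-→d13:-→d14:-→d15:-→d16:-→d17:-→d18:-→d19:-→d20:H1→d21:-→d22:-→d23:-→d24:H1  best=H1
  - 30.141.194.0/24 clear@24
  add 0.0.0.0/0 -> H0 at depth 0
  ? 113.31.96.1  path d0:H0→d1:-→d2:-→d3:-→d4:-→d5:-→d6:-→d7:-→d8:-→d9:-→d10:-→d11:-→d12:-→d13:-→d14:-→d15:-→d16:-→d17:-→d18:-→d19:-→d20:H1→d21:-→d22:-  best=H1
  add 113.31.96.0/19 -> H4 at depth 19
  ? 30.141.194.243  path d0:H0→d1:-→d2:-→d3:-→d4:-→d5:-→d6:-→d7:-→d8:-→d9:-→d10:-→d11:-→d12:-→d13:-→d14:-→d15:-→d16:-→d17:-→d18:-→d19:-→d20:-→d21:-→d22:-→d23:-→d24:-→d25:-→d26:-→d27:-→d28:-→d29:-→d30:-→d31:-→d32:H2  best=H2
  add 113.31.99.184/32 -> H3 at depth 32
  add 113.31.98.0/23 -> H2 at depth 23
  add 30.141.192.0/20 -> H3 at depth 20
  - 30.141.192.0/20 clear@20
  add 30.141.194.0/24 -> H1 at depth 24
  add 113.0.0.0/8 -> H3 at depth 8
  ? 113.31.99.1  path d0:H0→d1:-→d2:-→d3:-→d4:-→d5:-→d6:-→d7:-→d8:H3→d9:-→d10:-→d11:-→d12:-→d13:-→d14:-→d15:-→d16:-→d17:-→d18:-→d19:H4→d20:H1→d21:-→d22:-→d23:H2→d24:H1  best=H1

== LOOKUPS ==
["no-route","H1","H2","H1","H1","H1","H2","H1"]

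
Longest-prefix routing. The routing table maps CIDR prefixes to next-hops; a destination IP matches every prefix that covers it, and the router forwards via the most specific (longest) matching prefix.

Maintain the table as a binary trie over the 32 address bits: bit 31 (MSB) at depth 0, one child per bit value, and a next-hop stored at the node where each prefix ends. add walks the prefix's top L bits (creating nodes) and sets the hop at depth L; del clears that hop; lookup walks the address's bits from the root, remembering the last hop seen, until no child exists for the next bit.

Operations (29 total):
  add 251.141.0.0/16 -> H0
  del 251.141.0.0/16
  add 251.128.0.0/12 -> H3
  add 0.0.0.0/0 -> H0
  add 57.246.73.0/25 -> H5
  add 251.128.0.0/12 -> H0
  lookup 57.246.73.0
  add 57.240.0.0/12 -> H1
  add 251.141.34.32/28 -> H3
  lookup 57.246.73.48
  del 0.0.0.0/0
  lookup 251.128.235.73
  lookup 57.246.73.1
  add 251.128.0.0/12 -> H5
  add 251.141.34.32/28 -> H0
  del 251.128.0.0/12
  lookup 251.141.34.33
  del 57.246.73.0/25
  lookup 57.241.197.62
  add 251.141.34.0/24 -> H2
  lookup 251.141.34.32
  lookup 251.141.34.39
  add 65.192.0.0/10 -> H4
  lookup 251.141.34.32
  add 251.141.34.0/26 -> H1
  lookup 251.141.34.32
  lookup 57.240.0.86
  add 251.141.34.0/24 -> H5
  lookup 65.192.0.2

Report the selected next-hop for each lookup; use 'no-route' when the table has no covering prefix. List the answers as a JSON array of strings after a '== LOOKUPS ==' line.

Trace:
  + 251.141.0.0/16 (H0) depth=16
  - 251.141.0.0/16 clear@16
  + 251.128.0.0/12 (H3) depth=12
  + 0.0.0.0/0 (H0) depth=0
  + 57.246.73.0/25 (H5) depth=25
  + 251.128.0.0/12 (H0) depth=12
  Q 57.246.73.0: descend 0011100111110110010010010 ; hops seen [H0,H5] ; pick H5
  + 57.240.0.0/12 (H1) depth=12
  + 251.141.34.32/28 (H3) depth=28
  Q 57.246.73.48: descend 0011100111110110010010010 ; hops seen [H0,H1,H5] ; pick H5
  - 0.0.0.0/0 clear@0
  Q 251.128.235.73: descend 111110111000 ; hops seen [H0] ; pick H0
  Q 57.246.73.1: descend 0011100111110110010010010 ; hops seen [H1,H5] ; pick H5
  + 251.128.0.0/12 (H5) depth=12
  + 251.141.34.32/28 (H0) depth=28
  - 251.128.0.0/12 clear@12
  Q 251.141.34.33: descend 1111101110001101001000100010 ; hops seen [H0] ; pick H0
  - 57.246.73.0/25 clear@25
  Q 57.241.197.62: descend 0011100111110 ; hops seen [H1] ; pick H1
  + 251.141.34.0/24 (H2) depth=24
  Q 251.141.34.32: descend 1111101110001101001000100010 ; hops seen [H2,H0] ; pick H0
  Q 251.141.34.39: descend 1111101110001101001000100010 ; hops seen [H2,H0] ; pick H0
  + 65.192.0.0/10 (H4) depth=10
  Q 251.141.34.32: descend 1111101110001101001000100010 ; hops seen [H2,H0] ; pick H0
  + 251.141.34.0/26 (H1) depth=26
  Q 251.141.34.32: descend 1111101110001101001000100010 ; hops seen [H2,H1,H0] ; pick H0
  Q 57.240.0.86: descend 0011100111110 ; hops seen [H1] ; pick H1
  + 251.141.34.0/24 (H5) depth=24
  Q 65.192.0.2: descend 0100000111 ; hops seen [H4] ; pick H4

== LOOKUPS ==
["H5","H5","H0","H5","H0","H1","H0","H0","H0","H0","H1","H4"]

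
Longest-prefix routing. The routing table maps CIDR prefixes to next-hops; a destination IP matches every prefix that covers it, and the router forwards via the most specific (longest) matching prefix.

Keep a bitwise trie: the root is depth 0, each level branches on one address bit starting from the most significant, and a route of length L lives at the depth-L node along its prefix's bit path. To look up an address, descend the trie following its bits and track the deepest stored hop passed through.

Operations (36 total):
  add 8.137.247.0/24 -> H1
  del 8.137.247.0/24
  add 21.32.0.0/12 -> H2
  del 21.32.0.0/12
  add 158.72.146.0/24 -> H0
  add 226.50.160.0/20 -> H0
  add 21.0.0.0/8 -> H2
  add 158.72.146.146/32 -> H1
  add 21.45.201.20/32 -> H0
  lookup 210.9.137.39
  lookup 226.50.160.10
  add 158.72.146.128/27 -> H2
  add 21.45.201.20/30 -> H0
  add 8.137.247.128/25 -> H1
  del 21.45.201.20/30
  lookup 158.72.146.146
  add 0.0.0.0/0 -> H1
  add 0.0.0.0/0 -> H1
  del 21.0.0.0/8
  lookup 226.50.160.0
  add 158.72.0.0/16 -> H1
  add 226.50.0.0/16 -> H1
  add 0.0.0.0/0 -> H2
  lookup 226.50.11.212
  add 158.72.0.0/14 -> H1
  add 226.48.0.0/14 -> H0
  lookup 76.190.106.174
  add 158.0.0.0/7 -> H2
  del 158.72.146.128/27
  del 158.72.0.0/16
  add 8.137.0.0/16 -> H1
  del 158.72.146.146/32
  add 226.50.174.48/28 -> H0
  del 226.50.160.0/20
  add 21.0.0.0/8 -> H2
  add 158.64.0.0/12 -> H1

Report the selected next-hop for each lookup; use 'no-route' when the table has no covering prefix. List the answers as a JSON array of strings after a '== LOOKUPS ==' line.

Apply in order:
  add 8.137.247.0/24 -> H1 at depth 24
  del 8.137.247.0/24 (clear depth 24)
  add 21.32.0.0/12 -> H2 at depth 12
  del 21.32.0.0/12 (clear depth 12)
  add 158.72.146.0/24 -> H0 at depth 24
  add 226.50.160.0/20 -> H0 at depth 20
  add 21.0.0.0/8 -> H2 at depth 8
  add 158.72.146.146/32 -> H1 at depth 32
  add 21.45.201.20/32 -> H0 at depth 32
  lookup 210.9.137.39: bits 11 walk d0:-→d1:-→d2:- -> no-route
  lookup 226.50.160.10: bits 11100010001100101010 walk d0:-→d1:-→d2:-→d3:-→d4:-→d5:-→d6:-→d7:-→d8:-→d9:-→d10:-→d11:-→d12:-→d13:-→d14:-→d15:-→d16:-→d17:-→d18:-→d19:-→d20:H0 -> H0
  add 158.72.146.128/27 -> H2 at depth 27
  add 21.45.201.20/30 -> H0 at depth 30
  add 8.137.247.128/25 -> H1 at depth 25
  del 21.45.201.20/30 (clear depth 30)
  lookup 158.72.146.146: bits 10011110010010001001001010010010 walk d0:-→d1:-→d2:-→d3:-→d4:-→d5:-→d6:-→d7:-→d8:-→d9:-→d10:-→d11:-→d12:-→d13:-→d14:-→d15:-→d16:-→d17:-→d18:-→d19:-→d20:-→d21:-→d22:-→d23:-→d24:H0→d25:-→d26:-→d27:H2→d28:-→d29:-→d30:-→d31:-→d32:H1 -> H1
  add 0.0.0.0/0 -> H1 at depth 0
  add 0.0.0.0/0 -> H1 at depth 0
  del 21.0.0.0/8 (clear depth 8)
  lookup 226.50.160.0: bits 11100010001100101010 walk d0:H1→d1:-→d2:-→d3:-→d4:-→d5:-→d6:-→d7:-→d8:-→d9:-→d10:-→d11:-→d12:-→d13:-→d14:-→d15:-→d16:-→d17:-→d18:-→d19:-→d20:H0 -> H0
  add 158.72.0.0/16 -> H1 at depth 16
  add 226.50.0.0/16 -> H1 at depth 16
  add 0.0.0.0/0 -> H2 at depth 0
  lookup 226.50.11.212: bits 1110001000110010 walk d0:H2→d1:-→d2:-→d3:-→d4:-→d5:-→d6:-→d7:-→d8:-→d9:-→d10:-→d11:-→d12:-→d13:-→d14:-→d15:-→d16:H1 -> H1
  add 158.72.0.0/14 -> H1 at depth 14
  add 226.48.0.0/14 -> H0 at depth 14
  lookup 76.190.106.174: bits 0 walk d0:H2→d1:- -> H2
  add 158.0.0.0/7 -> H2 at depth 7
  del 158.72.146.128/27 (clear depth 27)
  del 158.72.0.0/16 (clear depth 16)
  add 8.137.0.0/16 -> H1 at depth 16
  del 158.72.146.146/32 (clear depth 32)
  add 226.50.174.48/28 -> H0 at depth 28
  del 226.50.160.0/20 (clear depth 20)
  add 21.0.0.0/8 -> H2 at depth 8
  add 158.64.0.0/12 -> H1 at depth 12

== LOOKUPS ==
["no-route","H0","H1","H0","H1","H2"]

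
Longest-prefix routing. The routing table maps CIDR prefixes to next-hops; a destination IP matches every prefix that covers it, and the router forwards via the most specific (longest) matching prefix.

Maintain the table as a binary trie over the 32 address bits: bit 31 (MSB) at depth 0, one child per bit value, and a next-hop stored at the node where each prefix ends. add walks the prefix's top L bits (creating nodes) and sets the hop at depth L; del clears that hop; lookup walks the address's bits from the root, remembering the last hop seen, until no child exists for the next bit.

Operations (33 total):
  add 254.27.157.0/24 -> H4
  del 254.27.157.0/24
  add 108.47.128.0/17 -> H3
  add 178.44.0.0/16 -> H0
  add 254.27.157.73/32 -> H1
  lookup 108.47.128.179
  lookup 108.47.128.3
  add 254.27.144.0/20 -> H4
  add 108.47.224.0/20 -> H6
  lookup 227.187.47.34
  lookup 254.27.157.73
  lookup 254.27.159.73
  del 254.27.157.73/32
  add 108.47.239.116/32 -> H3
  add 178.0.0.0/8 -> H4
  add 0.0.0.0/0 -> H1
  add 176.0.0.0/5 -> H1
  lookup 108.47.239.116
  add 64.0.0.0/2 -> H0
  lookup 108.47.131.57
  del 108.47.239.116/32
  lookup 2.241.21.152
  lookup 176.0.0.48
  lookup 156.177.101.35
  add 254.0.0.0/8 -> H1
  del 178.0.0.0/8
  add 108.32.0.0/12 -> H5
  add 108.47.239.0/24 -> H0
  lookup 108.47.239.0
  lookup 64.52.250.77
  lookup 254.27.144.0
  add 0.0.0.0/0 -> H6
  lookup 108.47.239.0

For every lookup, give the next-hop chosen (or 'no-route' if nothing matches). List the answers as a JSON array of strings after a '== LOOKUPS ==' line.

Trace:
  + 254.27.157.0/24 (H4) depth=24
  del 254.27.157.0/24 (clear depth 24)
  + 108.47.128.0/17 (H3) depth=17
  + 178.44.0.0/16 (H0) depth=16
  + 254.27.157.73/32 (H1) depth=32
  Q 108.47.128.179: descend 01101100001011111 ; hops seen [H3] ; pick H3
  Q 108.47.128.3: descend 01101100001011111 ; hops seen [H3] ; pick H3
  + 254.27.144.0/20 (H4) depth=20
  + 108.47.224.0/20 (H6) depth=20
  Q 227.187.47.34: descend 111 ; hops seen [∅] ; pick no-route
  Q 254.27.157.73: descend 11111110000110111001110101001001 ; hops seen [H4,H1] ; pick H1
  Q 254.27.159.73: descend 1111111000011011100111 ; hops seen [H4] ; pick H4
  del 254.27.157.73/32 (clear depth 32)
  + 108.47.239.116/32 (H3) depth=32
  + 178.0.0.0/8 (H4) depth=8
  + 0.0.0.0/0 (H1) depth=0
  + 176.0.0.0/5 (H1) depth=5
  Q 108.47.239.116: descend 01101100001011111110111101110100 ; hops seen [H1,H3,H6,H3] ; pick H3
  + 64.0.0.0/2 (H0) depth=2
  Q 108.47.131.57: descend 01101100001011111 ; hops seen [H1,H0,H3] ; pick H3
  del 108.47.239.116/32 (clear depth 32)
  Q 2.241.21.152: descend 0 ; hops seen [H1] ; pick H1
  Q 176.0.0.48: descend 101100 ; hops seen [H1,H1] ; pick H1
  Q 156.177.101.35: descend 10 ; hops seen [H1] ; pick H1
  + 254.0.0.0/8 (H1) depth=8
  del 178.0.0.0/8 (clear depth 8)
  + 108.32.0.0/12 (H5) depth=12
  + 108.47.239.0/24 (H0) depth=24
  Q 108.47.239.0: descend 0110110000101111111011110 ; hops seen [H1,H0,H5,H3,H6,H0] ; pick H0
  Q 64.52.250.77: descend 01 ; hops seen [H1,H0] ; pick H0
  Q 254.27.144.0: descend 11111110000110111001 ; hops seen [H1,H1,H4] ; pick H4
  + 0.0.0.0/0 (H6) depth=0
  Q 108.47.239.0: descend 0110110000101111111011110 ; hops seen [H6,H0,H5,H3,H6,H0] ; pick H0

== LOOKUPS ==
["H3","H3","no-route","H1","H4","H3","H3","H1","H1","H1","H0","H0","H4","H0"]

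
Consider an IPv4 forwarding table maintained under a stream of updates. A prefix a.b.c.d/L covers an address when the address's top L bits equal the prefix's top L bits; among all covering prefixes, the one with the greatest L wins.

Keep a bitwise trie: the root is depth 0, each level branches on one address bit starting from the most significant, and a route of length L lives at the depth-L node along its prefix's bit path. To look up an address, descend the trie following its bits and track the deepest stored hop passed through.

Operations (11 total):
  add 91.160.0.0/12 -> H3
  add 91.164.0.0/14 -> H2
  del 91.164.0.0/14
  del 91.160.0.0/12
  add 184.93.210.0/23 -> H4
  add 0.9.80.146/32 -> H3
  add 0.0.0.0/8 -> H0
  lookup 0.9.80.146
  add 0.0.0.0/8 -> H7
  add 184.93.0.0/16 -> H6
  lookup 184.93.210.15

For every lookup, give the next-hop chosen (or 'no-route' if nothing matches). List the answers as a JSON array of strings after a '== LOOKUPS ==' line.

Trace:
  + 91.160.0.0/12 (H3) depth=12
  + 91.164.0.0/14 (H2) depth=14
  - 91.164.0.0/14 clear@14
  - 91.160.0.0/12 clear@12
  + 184.93.210.0/23 (H4) depth=23
  + 0.9.80.146/32 (H3) depth=32
  + 0.0.0.0/8 (H0) depth=8
  ? 0.9.80.146  path d0:-→d1:-→d2:-→d3:-→d4:-→d5:-→d6:-→d7:-→d8:H0→d9:-→d10:-→d11:-→d12:-→d13:-→d14:-→d15:-→d16:-→d17:-→d18:-→d19:-→d20:-→d21:-→d22:-→d23:-→d24:-→d25:-→d26:-→d27:-→d28:-→d29:-→d30:-→d31:-→d32:H3  best=H3
  + 0.0.0.0/8 (H7) depth=8
  + 184.93.0.0/16 (H6) depth=16
  ? 184.93.210.15  path d0:-→d1:-→d2:-→d3:-→d4:-→d5:-→d6:-→d7:-→d8:-→d9:-→d10:-→d11:-→d12:-→d13:-→d14:-→d15:-→d16:H6→d17:-→d18:-→d19:-→d20:-→d21:-→d22:-→d23:H4  best=H4

== LOOKUPS ==
["H3","H4"]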